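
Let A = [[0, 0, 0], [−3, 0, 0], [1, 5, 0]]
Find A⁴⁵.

[[0, 0, 0], [0, 0, 0], [0, 0, 0]]

A is strictly triangular, hence nilpotent: A³ = 0, so A⁴⁵ = 0.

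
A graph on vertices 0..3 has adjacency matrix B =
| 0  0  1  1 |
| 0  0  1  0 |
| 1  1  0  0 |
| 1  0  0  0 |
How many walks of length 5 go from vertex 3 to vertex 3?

The number of length-5 walks from vertex 3 to vertex 3 is entry (3,3) of B⁵, where B is the adjacency matrix.
B² = [[2, 1, 0, 0], [1, 1, 0, 0], [0, 0, 2, 1], [0, 0, 1, 1]]
B³ = [[0, 0, 3, 2], [0, 0, 2, 1], [3, 2, 0, 0], [2, 1, 0, 0]]
B⁴ = [[5, 3, 0, 0], [3, 2, 0, 0], [0, 0, 5, 3], [0, 0, 3, 2]]
B⁵ = [[0, 0, 8, 5], [0, 0, 5, 3], [8, 5, 0, 0], [5, 3, 0, 0]]

0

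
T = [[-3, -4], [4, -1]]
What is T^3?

[[85, 12], [-12, 79]]

T^2 = [[-7, 16], [-16, -15]]
T^3 = [[85, 12], [-12, 79]]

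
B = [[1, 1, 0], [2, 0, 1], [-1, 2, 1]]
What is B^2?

[[3, 1, 1], [1, 4, 1], [2, 1, 3]]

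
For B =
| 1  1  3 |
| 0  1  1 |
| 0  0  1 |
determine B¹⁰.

[[1, 10, 75], [0, 1, 10], [0, 0, 1]]

B = I + N where N = [[0, 1, 3], [0, 0, 1], [0, 0, 0]] is strictly upper-triangular, so N³ = 0.
(I + N)¹⁰ = I + 10·N + 45·N² = [[1, 10, 75], [0, 1, 10], [0, 0, 1]].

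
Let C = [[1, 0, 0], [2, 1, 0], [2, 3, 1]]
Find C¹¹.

C = I + N where N = [[0, 0, 0], [2, 0, 0], [2, 3, 0]] is strictly lower-triangular, so N³ = 0.
(I + N)¹¹ = I + 11·N + 55·N² = [[1, 0, 0], [22, 1, 0], [352, 33, 1]].

[[1, 0, 0], [22, 1, 0], [352, 33, 1]]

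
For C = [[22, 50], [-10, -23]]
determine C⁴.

[[-244, -650], [130, 341]]

tr C = -1 and det C = -6, so the characteristic polynomial is λ² − (-1)λ + (-6) with roots -3 and 2.
Eigenvectors give P = [[-2, 5], [1, -2]] with P⁻¹ = [[2, 5], [1, 2]], and C = P·diag(-3, 2)·P⁻¹.
Then C⁴ = P·diag(81, 16)·P⁻¹ = [[-162, 80], [81, -32]] · [[2, 5], [1, 2]] = [[-244, -650], [130, 341]].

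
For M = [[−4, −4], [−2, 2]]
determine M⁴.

M² = [[24, 8], [4, 12]]
M³ = [[−112, −80], [−40, 8]]
M⁴ = [[608, 288], [144, 176]]

[[608, 288], [144, 176]]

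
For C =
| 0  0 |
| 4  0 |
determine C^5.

[[0, 0], [0, 0]]

C is strictly triangular, hence nilpotent: C^2 = 0, so C^5 = 0.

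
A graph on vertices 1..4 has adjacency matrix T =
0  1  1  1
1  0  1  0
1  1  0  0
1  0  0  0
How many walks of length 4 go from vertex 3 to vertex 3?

The number of length-4 walks from vertex 3 to vertex 3 is entry (3,3) of T⁴, where T is the adjacency matrix.
T² = [[3, 1, 1, 0], [1, 2, 1, 1], [1, 1, 2, 1], [0, 1, 1, 1]]
T³ = [[2, 4, 4, 3], [4, 2, 3, 1], [4, 3, 2, 1], [3, 1, 1, 0]]
T⁴ = [[11, 6, 6, 2], [6, 7, 6, 4], [6, 6, 7, 4], [2, 4, 4, 3]]

7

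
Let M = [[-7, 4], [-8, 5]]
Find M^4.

[[161, -80], [160, -79]]

tr M = -2 and det M = -3, so the characteristic polynomial is λ² − (-2)λ + (-3) with roots 1 and -3.
Eigenvectors give P = [[1, -1], [2, -1]] with P⁻¹ = [[-1, 1], [-2, 1]], and M = P·diag(1, -3)·P⁻¹.
Then M^4 = P·diag(1, 81)·P⁻¹ = [[1, -81], [2, -81]] · [[-1, 1], [-2, 1]] = [[161, -80], [160, -79]].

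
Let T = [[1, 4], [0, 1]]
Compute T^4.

[[1, 16], [0, 1]]

T = I + N where N = [[0, 4], [0, 0]] is strictly upper-triangular, so N^2 = 0.
(I + N)^4 = I + 4·N = [[1, 16], [0, 1]].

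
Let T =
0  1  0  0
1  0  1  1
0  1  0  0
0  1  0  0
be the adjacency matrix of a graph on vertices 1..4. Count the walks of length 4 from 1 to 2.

The number of length-4 walks from vertex 1 to vertex 2 is entry (1,2) of T⁴, where T is the adjacency matrix.
T² = [[1, 0, 1, 1], [0, 3, 0, 0], [1, 0, 1, 1], [1, 0, 1, 1]]
T³ = [[0, 3, 0, 0], [3, 0, 3, 3], [0, 3, 0, 0], [0, 3, 0, 0]]
T⁴ = [[3, 0, 3, 3], [0, 9, 0, 0], [3, 0, 3, 3], [3, 0, 3, 3]]

0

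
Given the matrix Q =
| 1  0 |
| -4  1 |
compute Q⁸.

[[1, 0], [-32, 1]]

Q = I + N where N = [[0, 0], [-4, 0]] is strictly lower-triangular, so N² = 0.
(I + N)⁸ = I + 8·N = [[1, 0], [-32, 1]].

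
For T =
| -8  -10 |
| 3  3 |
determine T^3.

[[-122, -190], [57, 87]]

tr T = -5 and det T = 6, so the characteristic polynomial is λ² − (-5)λ + (6) with roots -3 and -2.
Eigenvectors give P = [[-2, -5], [1, 3]] with P⁻¹ = [[-3, -5], [1, 2]], and T = P·diag(-3, -2)·P⁻¹.
Then T^3 = P·diag(-27, -8)·P⁻¹ = [[54, 40], [-27, -24]] · [[-3, -5], [1, 2]] = [[-122, -190], [57, 87]].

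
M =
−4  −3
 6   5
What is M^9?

tr M = 1 and det M = −2, so the characteristic polynomial is λ² − (1)λ + (−2) with roots 2 and −1.
Eigenvectors give P = [[−1, 1], [2, −1]] with P⁻¹ = [[1, 1], [2, 1]], and M = P·diag(2, −1)·P⁻¹.
Then M^9 = P·diag(512, −1)·P⁻¹ = [[−512, −1], [1024, 1]] · [[1, 1], [2, 1]] = [[−514, −513], [1026, 1025]].

[[−514, −513], [1026, 1025]]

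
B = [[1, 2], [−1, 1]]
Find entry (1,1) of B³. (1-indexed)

−5

B² = [[−1, 4], [−2, −1]]
B³ = [[−5, 2], [−1, −5]]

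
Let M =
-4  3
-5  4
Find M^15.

M² = I (check: tr M = 0 and det M = -1), so M^15 = M since 15 is odd.

[[-4, 3], [-5, 4]]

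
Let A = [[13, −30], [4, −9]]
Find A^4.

tr A = 4 and det A = 3, so the characteristic polynomial is λ² − (4)λ + (3) with roots 1 and 3.
Eigenvectors give P = [[−5, 3], [−2, 1]] with P⁻¹ = [[1, −3], [2, −5]], and A = P·diag(1, 3)·P⁻¹.
Then A^4 = P·diag(1, 81)·P⁻¹ = [[−5, 243], [−2, 81]] · [[1, −3], [2, −5]] = [[481, −1200], [160, −399]].

[[481, −1200], [160, −399]]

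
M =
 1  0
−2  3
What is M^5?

tr M = 4 and det M = 3, so the characteristic polynomial is λ² − (4)λ + (3) with roots 3 and 1.
Eigenvectors give P = [[0, 1], [−1, 1]] with P⁻¹ = [[1, −1], [1, 0]], and M = P·diag(3, 1)·P⁻¹.
Then M^5 = P·diag(243, 1)·P⁻¹ = [[0, 1], [−243, 1]] · [[1, −1], [1, 0]] = [[1, 0], [−242, 243]].

[[1, 0], [−242, 243]]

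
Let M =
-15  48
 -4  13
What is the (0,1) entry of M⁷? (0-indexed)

26256

tr M = -2 and det M = -3, so the characteristic polynomial is λ² − (-2)λ + (-3) with roots -3 and 1.
Eigenvectors give P = [[-4, 3], [-1, 1]] with P⁻¹ = [[-1, 3], [-1, 4]], and M = P·diag(-3, 1)·P⁻¹.
Then M⁷ = P·diag(-2187, 1)·P⁻¹ = [[8748, 3], [2187, 1]] · [[-1, 3], [-1, 4]] = [[-8751, 26256], [-2188, 6565]].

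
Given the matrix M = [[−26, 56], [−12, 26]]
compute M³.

tr M = 0 and det M = −4, so the characteristic polynomial is λ² − (0)λ + (−4) with roots 2 and −2.
Eigenvectors give P = [[−2, −7], [−1, −3]] with P⁻¹ = [[3, −7], [−1, 2]], and M = P·diag(2, −2)·P⁻¹.
Then M³ = P·diag(8, −8)·P⁻¹ = [[−16, 56], [−8, 24]] · [[3, −7], [−1, 2]] = [[−104, 224], [−48, 104]].

[[−104, 224], [−48, 104]]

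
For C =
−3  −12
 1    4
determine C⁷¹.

C² = C (a projection; rank 1, trace 1), so C⁷¹ = C.

[[−3, −12], [1, 4]]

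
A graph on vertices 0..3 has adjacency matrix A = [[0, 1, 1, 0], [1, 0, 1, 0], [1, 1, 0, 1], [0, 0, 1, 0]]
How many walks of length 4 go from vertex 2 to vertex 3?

2

The number of length-4 walks from vertex 2 to vertex 3 is entry (2,3) of A^4, where A is the adjacency matrix.
A^2 = [[2, 1, 1, 1], [1, 2, 1, 1], [1, 1, 3, 0], [1, 1, 0, 1]]
A^3 = [[2, 3, 4, 1], [3, 2, 4, 1], [4, 4, 2, 3], [1, 1, 3, 0]]
A^4 = [[7, 6, 6, 4], [6, 7, 6, 4], [6, 6, 11, 2], [4, 4, 2, 3]]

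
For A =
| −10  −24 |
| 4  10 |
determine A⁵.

[[−160, −384], [64, 160]]

tr A = 0 and det A = −4, so the characteristic polynomial is λ² − (0)λ + (−4) with roots −2 and 2.
Eigenvectors give P = [[3, −2], [−1, 1]] with P⁻¹ = [[1, 2], [1, 3]], and A = P·diag(−2, 2)·P⁻¹.
Then A⁵ = P·diag(−32, 32)·P⁻¹ = [[−96, −64], [32, 32]] · [[1, 2], [1, 3]] = [[−160, −384], [64, 160]].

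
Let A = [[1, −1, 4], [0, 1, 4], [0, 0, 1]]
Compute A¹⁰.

A = I + N where N = [[0, −1, 4], [0, 0, 4], [0, 0, 0]] is strictly upper-triangular, so N³ = 0.
(I + N)¹⁰ = I + 10·N + 45·N² = [[1, −10, −140], [0, 1, 40], [0, 0, 1]].

[[1, −10, −140], [0, 1, 40], [0, 0, 1]]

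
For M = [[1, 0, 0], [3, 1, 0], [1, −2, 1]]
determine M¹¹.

[[1, 0, 0], [33, 1, 0], [−319, −22, 1]]

M = I + N where N = [[0, 0, 0], [3, 0, 0], [1, −2, 0]] is strictly lower-triangular, so N³ = 0.
(I + N)¹¹ = I + 11·N + 55·N² = [[1, 0, 0], [33, 1, 0], [−319, −22, 1]].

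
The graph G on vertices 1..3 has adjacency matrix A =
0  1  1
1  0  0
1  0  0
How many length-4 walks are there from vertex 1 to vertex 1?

4

The number of length-4 walks from vertex 1 to vertex 1 is entry (1,1) of A⁴, where A is the adjacency matrix.
A² = [[2, 0, 0], [0, 1, 1], [0, 1, 1]]
A³ = [[0, 2, 2], [2, 0, 0], [2, 0, 0]]
A⁴ = [[4, 0, 0], [0, 2, 2], [0, 2, 2]]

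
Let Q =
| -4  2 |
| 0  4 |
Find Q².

[[16, 0], [0, 16]]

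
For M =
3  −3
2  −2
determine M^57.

[[3, −3], [2, −2]]

M² = M (a projection; rank 1, trace 1), so M^57 = M.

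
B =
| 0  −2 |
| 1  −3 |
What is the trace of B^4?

tr B = −3 and det B = 2, so the characteristic polynomial is λ² − (−3)λ + (2) with roots −1 and −2.
Eigenvectors give P = [[−2, 1], [−1, 1]] with P⁻¹ = [[−1, 1], [−1, 2]], and B = P·diag(−1, −2)·P⁻¹.
Then B^4 = P·diag(1, 16)·P⁻¹ = [[−2, 16], [−1, 16]] · [[−1, 1], [−1, 2]] = [[−14, 30], [−15, 31]].

17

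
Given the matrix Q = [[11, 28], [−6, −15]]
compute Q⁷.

tr Q = −4 and det Q = 3, so the characteristic polynomial is λ² − (−4)λ + (3) with roots −1 and −3.
Eigenvectors give P = [[7, −2], [−3, 1]] with P⁻¹ = [[1, 2], [3, 7]], and Q = P·diag(−1, −3)·P⁻¹.
Then Q⁷ = P·diag(−1, −2187)·P⁻¹ = [[−7, 4374], [3, −2187]] · [[1, 2], [3, 7]] = [[13115, 30604], [−6558, −15303]].

[[13115, 30604], [−6558, −15303]]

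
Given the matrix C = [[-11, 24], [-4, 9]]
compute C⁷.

tr C = -2 and det C = -3, so the characteristic polynomial is λ² − (-2)λ + (-3) with roots -3 and 1.
Eigenvectors give P = [[3, -2], [1, -1]] with P⁻¹ = [[1, -2], [1, -3]], and C = P·diag(-3, 1)·P⁻¹.
Then C⁷ = P·diag(-2187, 1)·P⁻¹ = [[-6561, -2], [-2187, -1]] · [[1, -2], [1, -3]] = [[-6563, 13128], [-2188, 4377]].

[[-6563, 13128], [-2188, 4377]]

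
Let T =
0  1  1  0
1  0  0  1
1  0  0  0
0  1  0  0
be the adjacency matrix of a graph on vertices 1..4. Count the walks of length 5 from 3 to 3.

0

The number of length-5 walks from vertex 3 to vertex 3 is entry (3,3) of T^5, where T is the adjacency matrix.
T^2 = [[2, 0, 0, 1], [0, 2, 1, 0], [0, 1, 1, 0], [1, 0, 0, 1]]
T^3 = [[0, 3, 2, 0], [3, 0, 0, 2], [2, 0, 0, 1], [0, 2, 1, 0]]
T^4 = [[5, 0, 0, 3], [0, 5, 3, 0], [0, 3, 2, 0], [3, 0, 0, 2]]
T^5 = [[0, 8, 5, 0], [8, 0, 0, 5], [5, 0, 0, 3], [0, 5, 3, 0]]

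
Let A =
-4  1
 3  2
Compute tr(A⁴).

A² = [[19, -2], [-6, 7]]
A³ = [[-82, 15], [45, 8]]
A⁴ = [[373, -52], [-156, 61]]

434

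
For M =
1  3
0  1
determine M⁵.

M = I + N where N = [[0, 3], [0, 0]] is strictly upper-triangular, so N² = 0.
(I + N)⁵ = I + 5·N = [[1, 15], [0, 1]].

[[1, 15], [0, 1]]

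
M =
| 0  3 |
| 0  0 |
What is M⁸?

[[0, 0], [0, 0]]

M is strictly triangular, hence nilpotent: M² = 0, so M⁸ = 0.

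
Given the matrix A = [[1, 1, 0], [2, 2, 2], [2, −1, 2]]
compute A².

[[3, 3, 2], [10, 4, 8], [4, −2, 2]]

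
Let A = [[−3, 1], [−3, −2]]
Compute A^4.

A^2 = [[6, −5], [15, 1]]
A^3 = [[−3, 16], [−48, 13]]
A^4 = [[−39, −35], [105, −74]]

[[−39, −35], [105, −74]]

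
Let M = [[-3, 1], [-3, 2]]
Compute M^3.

[[-15, 4], [-12, 5]]

M^2 = [[6, -1], [3, 1]]
M^3 = [[-15, 4], [-12, 5]]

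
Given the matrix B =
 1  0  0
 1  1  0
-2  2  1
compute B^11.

[[1, 0, 0], [11, 1, 0], [88, 22, 1]]

B = I + N where N = [[0, 0, 0], [1, 0, 0], [-2, 2, 0]] is strictly lower-triangular, so N^3 = 0.
(I + N)^11 = I + 11·N + 55·N^2 = [[1, 0, 0], [11, 1, 0], [88, 22, 1]].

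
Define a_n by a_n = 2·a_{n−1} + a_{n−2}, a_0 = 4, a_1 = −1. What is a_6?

With companion matrix B = [[2, 1], [1, 0]], [a_n, a_{n−1}]ᵀ = B·[a_{n−1}, a_{n−2}]ᵀ, so [a_6, a_5]ᵀ = B^5·[a_1, a_0]ᵀ.
B^5 = [[70, 29], [29, 12]], giving [a_6, a_5]ᵀ = [[46], [19]].

46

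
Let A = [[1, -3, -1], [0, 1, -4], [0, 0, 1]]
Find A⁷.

A = I + N where N = [[0, -3, -1], [0, 0, -4], [0, 0, 0]] is strictly upper-triangular, so N³ = 0.
(I + N)⁷ = I + 7·N + 21·N² = [[1, -21, 245], [0, 1, -28], [0, 0, 1]].

[[1, -21, 245], [0, 1, -28], [0, 0, 1]]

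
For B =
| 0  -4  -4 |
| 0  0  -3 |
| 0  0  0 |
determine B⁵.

B is strictly triangular, hence nilpotent: B³ = 0, so B⁵ = 0.

[[0, 0, 0], [0, 0, 0], [0, 0, 0]]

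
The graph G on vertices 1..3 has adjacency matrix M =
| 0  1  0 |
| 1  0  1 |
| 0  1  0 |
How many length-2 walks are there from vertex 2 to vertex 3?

The number of length-2 walks from vertex 2 to vertex 3 is entry (2,3) of M², where M is the adjacency matrix.
M² = [[1, 0, 1], [0, 2, 0], [1, 0, 1]]

0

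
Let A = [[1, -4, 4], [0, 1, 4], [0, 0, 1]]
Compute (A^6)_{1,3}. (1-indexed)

A = I + N where N = [[0, -4, 4], [0, 0, 4], [0, 0, 0]] is strictly upper-triangular, so N^3 = 0.
(I + N)^6 = I + 6·N + 15·N^2 = [[1, -24, -216], [0, 1, 24], [0, 0, 1]].

-216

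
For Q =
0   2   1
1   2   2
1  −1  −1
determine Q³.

Q² = [[3, 3, 3], [4, 4, 3], [−2, 1, 0]]
Q³ = [[6, 9, 6], [7, 13, 9], [1, −2, 0]]

[[6, 9, 6], [7, 13, 9], [1, −2, 0]]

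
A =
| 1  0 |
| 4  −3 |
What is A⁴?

[[1, 0], [−80, 81]]

tr A = −2 and det A = −3, so the characteristic polynomial is λ² − (−2)λ + (−3) with roots 1 and −3.
Eigenvectors give P = [[1, 0], [1, −1]] with P⁻¹ = [[1, 0], [1, −1]], and A = P·diag(1, −3)·P⁻¹.
Then A⁴ = P·diag(1, 81)·P⁻¹ = [[1, 0], [1, −81]] · [[1, 0], [1, −1]] = [[1, 0], [−80, 81]].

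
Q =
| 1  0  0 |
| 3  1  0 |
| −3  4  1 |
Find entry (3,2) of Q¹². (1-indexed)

48

Q = I + N where N = [[0, 0, 0], [3, 0, 0], [−3, 4, 0]] is strictly lower-triangular, so N³ = 0.
(I + N)¹² = I + 12·N + 66·N² = [[1, 0, 0], [36, 1, 0], [756, 48, 1]].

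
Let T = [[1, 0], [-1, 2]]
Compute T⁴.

tr T = 3 and det T = 2, so the characteristic polynomial is λ² − (3)λ + (2) with roots 2 and 1.
Eigenvectors give P = [[0, 1], [-1, 1]] with P⁻¹ = [[1, -1], [1, 0]], and T = P·diag(2, 1)·P⁻¹.
Then T⁴ = P·diag(16, 1)·P⁻¹ = [[0, 1], [-16, 1]] · [[1, -1], [1, 0]] = [[1, 0], [-15, 16]].

[[1, 0], [-15, 16]]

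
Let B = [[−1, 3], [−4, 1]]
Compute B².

[[−11, 0], [0, −11]]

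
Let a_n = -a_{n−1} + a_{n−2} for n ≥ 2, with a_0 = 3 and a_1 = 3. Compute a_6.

-9

With companion matrix A = [[-1, 1], [1, 0]], [a_n, a_{n−1}]ᵀ = A·[a_{n−1}, a_{n−2}]ᵀ, so [a_6, a_5]ᵀ = A⁵·[a_1, a_0]ᵀ.
A⁵ = [[-8, 5], [5, -3]], giving [a_6, a_5]ᵀ = [[-9], [6]].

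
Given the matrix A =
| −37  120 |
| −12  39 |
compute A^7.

[[−19693, 65640], [−6564, 21879]]

tr A = 2 and det A = −3, so the characteristic polynomial is λ² − (2)λ + (−3) with roots −1 and 3.
Eigenvectors give P = [[10, 3], [3, 1]] with P⁻¹ = [[1, −3], [−3, 10]], and A = P·diag(−1, 3)·P⁻¹.
Then A^7 = P·diag(−1, 2187)·P⁻¹ = [[−10, 6561], [−3, 2187]] · [[1, −3], [−3, 10]] = [[−19693, 65640], [−6564, 21879]].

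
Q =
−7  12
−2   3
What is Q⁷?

tr Q = −4 and det Q = 3, so the characteristic polynomial is λ² − (−4)λ + (3) with roots −1 and −3.
Eigenvectors give P = [[−2, 3], [−1, 1]] with P⁻¹ = [[1, −3], [1, −2]], and Q = P·diag(−1, −3)·P⁻¹.
Then Q⁷ = P·diag(−1, −2187)·P⁻¹ = [[2, −6561], [1, −2187]] · [[1, −3], [1, −2]] = [[−6559, 13116], [−2186, 4371]].

[[−6559, 13116], [−2186, 4371]]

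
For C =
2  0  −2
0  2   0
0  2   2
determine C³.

C² = [[4, −4, −8], [0, 4, 0], [0, 8, 4]]
C³ = [[8, −24, −24], [0, 8, 0], [0, 24, 8]]

[[8, −24, −24], [0, 8, 0], [0, 24, 8]]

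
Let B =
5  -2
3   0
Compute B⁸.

tr B = 5 and det B = 6, so the characteristic polynomial is λ² − (5)λ + (6) with roots 2 and 3.
Eigenvectors give P = [[-2, 1], [-3, 1]] with P⁻¹ = [[1, -1], [3, -2]], and B = P·diag(2, 3)·P⁻¹.
Then B⁸ = P·diag(256, 6561)·P⁻¹ = [[-512, 6561], [-768, 6561]] · [[1, -1], [3, -2]] = [[19171, -12610], [18915, -12354]].

[[19171, -12610], [18915, -12354]]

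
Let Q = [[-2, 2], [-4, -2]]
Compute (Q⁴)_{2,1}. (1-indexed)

-128

Q² = [[-4, -8], [16, -4]]
Q³ = [[40, 8], [-16, 40]]
Q⁴ = [[-112, 64], [-128, -112]]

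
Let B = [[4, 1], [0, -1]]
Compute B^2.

[[16, 3], [0, 1]]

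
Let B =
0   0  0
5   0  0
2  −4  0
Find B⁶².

B is strictly triangular, hence nilpotent: B³ = 0, so B⁶² = 0.

[[0, 0, 0], [0, 0, 0], [0, 0, 0]]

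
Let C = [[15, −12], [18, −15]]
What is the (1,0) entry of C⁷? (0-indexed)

tr C = 0 and det C = −9, so the characteristic polynomial is λ² − (0)λ + (−9) with roots −3 and 3.
Eigenvectors give P = [[−2, −1], [−3, −1]] with P⁻¹ = [[1, −1], [−3, 2]], and C = P·diag(−3, 3)·P⁻¹.
Then C⁷ = P·diag(−2187, 2187)·P⁻¹ = [[4374, −2187], [6561, −2187]] · [[1, −1], [−3, 2]] = [[10935, −8748], [13122, −10935]].

13122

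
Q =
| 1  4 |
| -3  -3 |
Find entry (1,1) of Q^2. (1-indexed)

-11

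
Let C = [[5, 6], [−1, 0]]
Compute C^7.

tr C = 5 and det C = 6, so the characteristic polynomial is λ² − (5)λ + (6) with roots 3 and 2.
Eigenvectors give P = [[−3, −2], [1, 1]] with P⁻¹ = [[−1, −2], [1, 3]], and C = P·diag(3, 2)·P⁻¹.
Then C^7 = P·diag(2187, 128)·P⁻¹ = [[−6561, −256], [2187, 128]] · [[−1, −2], [1, 3]] = [[6305, 12354], [−2059, −3990]].

[[6305, 12354], [−2059, −3990]]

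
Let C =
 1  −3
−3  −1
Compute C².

[[10, 0], [0, 10]]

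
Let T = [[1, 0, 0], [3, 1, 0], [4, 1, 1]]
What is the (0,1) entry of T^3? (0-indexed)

0

T = I + N where N = [[0, 0, 0], [3, 0, 0], [4, 1, 0]] is strictly lower-triangular, so N^3 = 0.
(I + N)^3 = I + 3·N + 3·N^2 = [[1, 0, 0], [9, 1, 0], [21, 3, 1]].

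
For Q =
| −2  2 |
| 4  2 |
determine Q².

[[12, 0], [0, 12]]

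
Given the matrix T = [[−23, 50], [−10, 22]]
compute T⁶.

tr T = −1 and det T = −6, so the characteristic polynomial is λ² − (−1)λ + (−6) with roots −3 and 2.
Eigenvectors give P = [[5, 2], [2, 1]] with P⁻¹ = [[1, −2], [−2, 5]], and T = P·diag(−3, 2)·P⁻¹.
Then T⁶ = P·diag(729, 64)·P⁻¹ = [[3645, 128], [1458, 64]] · [[1, −2], [−2, 5]] = [[3389, −6650], [1330, −2596]].

[[3389, −6650], [1330, −2596]]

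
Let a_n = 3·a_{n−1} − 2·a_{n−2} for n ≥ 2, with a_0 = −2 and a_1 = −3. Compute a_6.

−65

With companion matrix Q = [[3, −2], [1, 0]], [a_n, a_{n−1}]ᵀ = Q·[a_{n−1}, a_{n−2}]ᵀ, so [a_6, a_5]ᵀ = Q^5·[a_1, a_0]ᵀ.
Q^5 = [[63, −62], [31, −30]], giving [a_6, a_5]ᵀ = [[−65], [−33]].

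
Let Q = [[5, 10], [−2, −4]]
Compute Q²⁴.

[[5, 10], [−2, −4]]

Q² = Q (a projection; rank 1, trace 1), so Q²⁴ = Q.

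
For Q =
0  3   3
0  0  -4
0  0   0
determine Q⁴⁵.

[[0, 0, 0], [0, 0, 0], [0, 0, 0]]

Q is strictly triangular, hence nilpotent: Q³ = 0, so Q⁴⁵ = 0.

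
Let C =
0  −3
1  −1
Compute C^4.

C^2 = [[−3, 3], [−1, −2]]
C^3 = [[3, 6], [−2, 5]]
C^4 = [[6, −15], [5, 1]]

[[6, −15], [5, 1]]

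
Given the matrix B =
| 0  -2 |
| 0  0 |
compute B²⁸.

B is strictly triangular, hence nilpotent: B² = 0, so B²⁸ = 0.

[[0, 0], [0, 0]]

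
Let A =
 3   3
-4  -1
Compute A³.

A² = [[-3, 6], [-8, -11]]
A³ = [[-33, -15], [20, -13]]

[[-33, -15], [20, -13]]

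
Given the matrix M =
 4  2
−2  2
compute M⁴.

[[0, 144], [−144, −144]]

M² = [[12, 12], [−12, 0]]
M³ = [[24, 48], [−48, −24]]
M⁴ = [[0, 144], [−144, −144]]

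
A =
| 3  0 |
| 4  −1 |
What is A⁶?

[[729, 0], [728, 1]]

tr A = 2 and det A = −3, so the characteristic polynomial is λ² − (2)λ + (−3) with roots 3 and −1.
Eigenvectors give P = [[1, 0], [1, −1]] with P⁻¹ = [[1, 0], [1, −1]], and A = P·diag(3, −1)·P⁻¹.
Then A⁶ = P·diag(729, 1)·P⁻¹ = [[729, 0], [729, −1]] · [[1, 0], [1, −1]] = [[729, 0], [728, 1]].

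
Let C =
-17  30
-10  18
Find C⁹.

[[-61097, 121170], [-40390, 80268]]

tr C = 1 and det C = -6, so the characteristic polynomial is λ² − (1)λ + (-6) with roots -2 and 3.
Eigenvectors give P = [[2, -3], [1, -2]] with P⁻¹ = [[2, -3], [1, -2]], and C = P·diag(-2, 3)·P⁻¹.
Then C⁹ = P·diag(-512, 19683)·P⁻¹ = [[-1024, -59049], [-512, -39366]] · [[2, -3], [1, -2]] = [[-61097, 121170], [-40390, 80268]].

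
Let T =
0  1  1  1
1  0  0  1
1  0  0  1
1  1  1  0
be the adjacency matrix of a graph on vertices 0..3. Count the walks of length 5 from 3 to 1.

29

The number of length-5 walks from vertex 3 to vertex 1 is entry (3,1) of T^5, where T is the adjacency matrix.
T^2 = [[3, 1, 1, 2], [1, 2, 2, 1], [1, 2, 2, 1], [2, 1, 1, 3]]
T^3 = [[4, 5, 5, 5], [5, 2, 2, 5], [5, 2, 2, 5], [5, 5, 5, 4]]
T^4 = [[15, 9, 9, 14], [9, 10, 10, 9], [9, 10, 10, 9], [14, 9, 9, 15]]
T^5 = [[32, 29, 29, 33], [29, 18, 18, 29], [29, 18, 18, 29], [33, 29, 29, 32]]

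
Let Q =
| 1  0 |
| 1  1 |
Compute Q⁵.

Q = I + N where N = [[0, 0], [1, 0]] is strictly lower-triangular, so N² = 0.
(I + N)⁵ = I + 5·N = [[1, 0], [5, 1]].

[[1, 0], [5, 1]]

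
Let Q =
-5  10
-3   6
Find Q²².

[[-5, 10], [-3, 6]]

Q² = Q (a projection; rank 1, trace 1), so Q²² = Q.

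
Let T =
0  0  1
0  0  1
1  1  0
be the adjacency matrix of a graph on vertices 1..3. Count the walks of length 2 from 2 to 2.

1

The number of length-2 walks from vertex 2 to vertex 2 is entry (2,2) of T², where T is the adjacency matrix.
T² = [[1, 1, 0], [1, 1, 0], [0, 0, 2]]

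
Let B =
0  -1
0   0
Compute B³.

B is strictly triangular, hence nilpotent: B² = 0, so B³ = 0.

[[0, 0], [0, 0]]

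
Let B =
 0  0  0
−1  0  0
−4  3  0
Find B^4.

[[0, 0, 0], [0, 0, 0], [0, 0, 0]]

B is strictly triangular, hence nilpotent: B^3 = 0, so B^4 = 0.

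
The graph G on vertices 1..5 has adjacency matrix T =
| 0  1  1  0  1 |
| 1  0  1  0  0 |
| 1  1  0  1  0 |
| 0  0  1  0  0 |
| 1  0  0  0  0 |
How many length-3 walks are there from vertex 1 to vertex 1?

2

The number of length-3 walks from vertex 1 to vertex 1 is entry (1,1) of T³, where T is the adjacency matrix.
T² = [[3, 1, 1, 1, 0], [1, 2, 1, 1, 1], [1, 1, 3, 0, 1], [1, 1, 0, 1, 0], [0, 1, 1, 0, 1]]
T³ = [[2, 4, 5, 1, 3], [4, 2, 4, 1, 1], [5, 4, 2, 3, 1], [1, 1, 3, 0, 1], [3, 1, 1, 1, 0]]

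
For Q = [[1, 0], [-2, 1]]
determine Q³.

[[1, 0], [-6, 1]]

Q = I + N where N = [[0, 0], [-2, 0]] is strictly lower-triangular, so N² = 0.
(I + N)³ = I + 3·N = [[1, 0], [-6, 1]].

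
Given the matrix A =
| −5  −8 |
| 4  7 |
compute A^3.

[[−29, −56], [28, 55]]

tr A = 2 and det A = −3, so the characteristic polynomial is λ² − (2)λ + (−3) with roots 3 and −1.
Eigenvectors give P = [[−1, −2], [1, 1]] with P⁻¹ = [[1, 2], [−1, −1]], and A = P·diag(3, −1)·P⁻¹.
Then A^3 = P·diag(27, −1)·P⁻¹ = [[−27, 2], [27, −1]] · [[1, 2], [−1, −1]] = [[−29, −56], [28, 55]].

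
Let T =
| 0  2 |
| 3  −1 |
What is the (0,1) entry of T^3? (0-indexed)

T^2 = [[6, −2], [−3, 7]]
T^3 = [[−6, 14], [21, −13]]

14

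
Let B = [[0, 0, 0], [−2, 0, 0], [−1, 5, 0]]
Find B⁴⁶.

[[0, 0, 0], [0, 0, 0], [0, 0, 0]]

B is strictly triangular, hence nilpotent: B³ = 0, so B⁴⁶ = 0.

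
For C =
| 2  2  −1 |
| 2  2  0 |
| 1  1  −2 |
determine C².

[[7, 7, 0], [8, 8, −2], [2, 2, 3]]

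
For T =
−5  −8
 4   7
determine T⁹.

[[−19685, −39368], [19684, 39367]]

tr T = 2 and det T = −3, so the characteristic polynomial is λ² − (2)λ + (−3) with roots −1 and 3.
Eigenvectors give P = [[2, −1], [−1, 1]] with P⁻¹ = [[1, 1], [1, 2]], and T = P·diag(−1, 3)·P⁻¹.
Then T⁹ = P·diag(−1, 19683)·P⁻¹ = [[−2, −19683], [1, 19683]] · [[1, 1], [1, 2]] = [[−19685, −39368], [19684, 39367]].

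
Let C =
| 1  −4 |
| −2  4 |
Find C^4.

[[281, −660], [−330, 776]]

C^2 = [[9, −20], [−10, 24]]
C^3 = [[49, −116], [−58, 136]]
C^4 = [[281, −660], [−330, 776]]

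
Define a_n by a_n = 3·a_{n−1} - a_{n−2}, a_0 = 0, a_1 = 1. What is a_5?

With companion matrix T = [[3, -1], [1, 0]], [a_n, a_{n−1}]ᵀ = T·[a_{n−1}, a_{n−2}]ᵀ, so [a_5, a_4]ᵀ = T^4·[a_1, a_0]ᵀ.
T^4 = [[55, -21], [21, -8]], giving [a_5, a_4]ᵀ = [[55], [21]].

55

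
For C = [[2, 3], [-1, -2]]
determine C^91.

[[2, 3], [-1, -2]]

C² = I (check: tr C = 0 and det C = -1), so C^91 = C since 91 is odd.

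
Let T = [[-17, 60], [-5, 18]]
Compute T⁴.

tr T = 1 and det T = -6, so the characteristic polynomial is λ² − (1)λ + (-6) with roots 3 and -2.
Eigenvectors give P = [[3, 4], [1, 1]] with P⁻¹ = [[-1, 4], [1, -3]], and T = P·diag(3, -2)·P⁻¹.
Then T⁴ = P·diag(81, 16)·P⁻¹ = [[243, 64], [81, 16]] · [[-1, 4], [1, -3]] = [[-179, 780], [-65, 276]].

[[-179, 780], [-65, 276]]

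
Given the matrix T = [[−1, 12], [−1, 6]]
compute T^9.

[[−57001, 230052], [−19171, 77196]]

tr T = 5 and det T = 6, so the characteristic polynomial is λ² − (5)λ + (6) with roots 2 and 3.
Eigenvectors give P = [[4, 3], [1, 1]] with P⁻¹ = [[1, −3], [−1, 4]], and T = P·diag(2, 3)·P⁻¹.
Then T^9 = P·diag(512, 19683)·P⁻¹ = [[2048, 59049], [512, 19683]] · [[1, −3], [−1, 4]] = [[−57001, 230052], [−19171, 77196]].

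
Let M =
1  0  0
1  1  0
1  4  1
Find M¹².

M = I + N where N = [[0, 0, 0], [1, 0, 0], [1, 4, 0]] is strictly lower-triangular, so N³ = 0.
(I + N)¹² = I + 12·N + 66·N² = [[1, 0, 0], [12, 1, 0], [276, 48, 1]].

[[1, 0, 0], [12, 1, 0], [276, 48, 1]]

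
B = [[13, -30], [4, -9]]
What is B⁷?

[[13117, -32790], [4372, -10929]]

tr B = 4 and det B = 3, so the characteristic polynomial is λ² − (4)λ + (3) with roots 1 and 3.
Eigenvectors give P = [[5, -3], [2, -1]] with P⁻¹ = [[-1, 3], [-2, 5]], and B = P·diag(1, 3)·P⁻¹.
Then B⁷ = P·diag(1, 2187)·P⁻¹ = [[5, -6561], [2, -2187]] · [[-1, 3], [-2, 5]] = [[13117, -32790], [4372, -10929]].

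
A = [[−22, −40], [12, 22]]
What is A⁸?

tr A = 0 and det A = −4, so the characteristic polynomial is λ² − (0)λ + (−4) with roots 2 and −2.
Eigenvectors give P = [[−5, −2], [3, 1]] with P⁻¹ = [[1, 2], [−3, −5]], and A = P·diag(2, −2)·P⁻¹.
Then A⁸ = P·diag(256, 256)·P⁻¹ = [[−1280, −512], [768, 256]] · [[1, 2], [−3, −5]] = [[256, 0], [0, 256]].

[[256, 0], [0, 256]]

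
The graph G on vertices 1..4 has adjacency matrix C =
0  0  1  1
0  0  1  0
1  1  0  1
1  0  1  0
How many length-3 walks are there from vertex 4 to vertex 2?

The number of length-3 walks from vertex 4 to vertex 2 is entry (4,2) of C^3, where C is the adjacency matrix.
C^2 = [[2, 1, 1, 1], [1, 1, 0, 1], [1, 0, 3, 1], [1, 1, 1, 2]]
C^3 = [[2, 1, 4, 3], [1, 0, 3, 1], [4, 3, 2, 4], [3, 1, 4, 2]]

1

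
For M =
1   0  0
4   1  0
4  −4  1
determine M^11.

[[1, 0, 0], [44, 1, 0], [−836, −44, 1]]

M = I + N where N = [[0, 0, 0], [4, 0, 0], [4, −4, 0]] is strictly lower-triangular, so N^3 = 0.
(I + N)^11 = I + 11·N + 55·N^2 = [[1, 0, 0], [44, 1, 0], [−836, −44, 1]].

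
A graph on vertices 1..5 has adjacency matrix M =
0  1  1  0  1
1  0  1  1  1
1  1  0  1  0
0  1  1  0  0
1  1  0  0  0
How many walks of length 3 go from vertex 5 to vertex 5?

The number of length-3 walks from vertex 5 to vertex 5 is entry (5,5) of M³, where M is the adjacency matrix.
M² = [[3, 2, 1, 2, 1], [2, 4, 2, 1, 1], [1, 2, 3, 1, 2], [2, 1, 1, 2, 1], [1, 1, 2, 1, 2]]
M³ = [[4, 7, 7, 3, 5], [7, 6, 7, 6, 6], [7, 7, 4, 5, 3], [3, 6, 5, 2, 3], [5, 6, 3, 3, 2]]

2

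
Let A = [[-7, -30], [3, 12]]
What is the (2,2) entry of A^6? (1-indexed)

6714

tr A = 5 and det A = 6, so the characteristic polynomial is λ² − (5)λ + (6) with roots 2 and 3.
Eigenvectors give P = [[10, 3], [-3, -1]] with P⁻¹ = [[1, 3], [-3, -10]], and A = P·diag(2, 3)·P⁻¹.
Then A^6 = P·diag(64, 729)·P⁻¹ = [[640, 2187], [-192, -729]] · [[1, 3], [-3, -10]] = [[-5921, -19950], [1995, 6714]].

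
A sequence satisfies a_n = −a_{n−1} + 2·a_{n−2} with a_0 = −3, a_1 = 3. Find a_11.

With companion matrix T = [[−1, 2], [1, 0]], [a_n, a_{n−1}]ᵀ = T·[a_{n−1}, a_{n−2}]ᵀ, so [a_11, a_10]ᵀ = T¹⁰·[a_1, a_0]ᵀ.
T¹⁰ = [[683, −682], [−341, 342]], giving [a_11, a_10]ᵀ = [[4095], [−2049]].

4095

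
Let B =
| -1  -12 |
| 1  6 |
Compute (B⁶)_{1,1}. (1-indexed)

tr B = 5 and det B = 6, so the characteristic polynomial is λ² − (5)λ + (6) with roots 3 and 2.
Eigenvectors give P = [[-3, 4], [1, -1]] with P⁻¹ = [[1, 4], [1, 3]], and B = P·diag(3, 2)·P⁻¹.
Then B⁶ = P·diag(729, 64)·P⁻¹ = [[-2187, 256], [729, -64]] · [[1, 4], [1, 3]] = [[-1931, -7980], [665, 2724]].

-1931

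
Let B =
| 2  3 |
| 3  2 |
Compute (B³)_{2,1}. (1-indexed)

63

B² = [[13, 12], [12, 13]]
B³ = [[62, 63], [63, 62]]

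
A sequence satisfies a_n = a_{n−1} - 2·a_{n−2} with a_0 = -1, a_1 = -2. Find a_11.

With companion matrix B = [[1, -2], [1, 0]], [a_n, a_{n−1}]ᵀ = B·[a_{n−1}, a_{n−2}]ᵀ, so [a_11, a_10]ᵀ = B^10·[a_1, a_0]ᵀ.
B^10 = [[23, 22], [-11, 34]], giving [a_11, a_10]ᵀ = [[-68], [-12]].

-68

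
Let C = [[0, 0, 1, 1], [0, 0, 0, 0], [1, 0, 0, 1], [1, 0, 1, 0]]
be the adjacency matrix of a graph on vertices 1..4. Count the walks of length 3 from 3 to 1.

3

The number of length-3 walks from vertex 3 to vertex 1 is entry (3,1) of C^3, where C is the adjacency matrix.
C^2 = [[2, 0, 1, 1], [0, 0, 0, 0], [1, 0, 2, 1], [1, 0, 1, 2]]
C^3 = [[2, 0, 3, 3], [0, 0, 0, 0], [3, 0, 2, 3], [3, 0, 3, 2]]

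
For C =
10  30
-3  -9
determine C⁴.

[[10, 30], [-3, -9]]

C² = C (a projection; rank 1, trace 1), so C⁴ = C.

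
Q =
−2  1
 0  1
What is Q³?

Q² = [[4, −1], [0, 1]]
Q³ = [[−8, 3], [0, 1]]

[[−8, 3], [0, 1]]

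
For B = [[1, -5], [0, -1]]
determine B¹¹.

[[1, -5], [0, -1]]

B² = I (check: tr B = 0 and det B = -1), so B¹¹ = B since 11 is odd.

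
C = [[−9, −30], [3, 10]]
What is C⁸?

[[−9, −30], [3, 10]]

C² = C (a projection; rank 1, trace 1), so C⁸ = C.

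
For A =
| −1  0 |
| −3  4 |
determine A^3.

A^2 = [[1, 0], [−9, 16]]
A^3 = [[−1, 0], [−39, 64]]

[[−1, 0], [−39, 64]]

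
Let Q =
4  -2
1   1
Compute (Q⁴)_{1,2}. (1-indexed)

tr Q = 5 and det Q = 6, so the characteristic polynomial is λ² − (5)λ + (6) with roots 2 and 3.
Eigenvectors give P = [[1, 2], [1, 1]] with P⁻¹ = [[-1, 2], [1, -1]], and Q = P·diag(2, 3)·P⁻¹.
Then Q⁴ = P·diag(16, 81)·P⁻¹ = [[16, 162], [16, 81]] · [[-1, 2], [1, -1]] = [[146, -130], [65, -49]].

-130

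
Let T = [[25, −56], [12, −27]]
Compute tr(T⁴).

82

tr T = −2 and det T = −3, so the characteristic polynomial is λ² − (−2)λ + (−3) with roots −3 and 1.
Eigenvectors give P = [[2, −7], [1, −3]] with P⁻¹ = [[−3, 7], [−1, 2]], and T = P·diag(−3, 1)·P⁻¹.
Then T⁴ = P·diag(81, 1)·P⁻¹ = [[162, −7], [81, −3]] · [[−3, 7], [−1, 2]] = [[−479, 1120], [−240, 561]].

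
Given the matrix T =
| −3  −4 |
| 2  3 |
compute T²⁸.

[[1, 0], [0, 1]]

T² = I (check: tr T = 0 and det T = −1), so T²⁸ = I since 28 is even.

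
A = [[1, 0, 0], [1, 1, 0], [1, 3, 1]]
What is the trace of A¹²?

A = I + N where N = [[0, 0, 0], [1, 0, 0], [1, 3, 0]] is strictly lower-triangular, so N³ = 0.
(I + N)¹² = I + 12·N + 66·N² = [[1, 0, 0], [12, 1, 0], [210, 36, 1]].

3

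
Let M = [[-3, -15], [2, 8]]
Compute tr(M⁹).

tr M = 5 and det M = 6, so the characteristic polynomial is λ² − (5)λ + (6) with roots 3 and 2.
Eigenvectors give P = [[-5, -3], [2, 1]] with P⁻¹ = [[1, 3], [-2, -5]], and M = P·diag(3, 2)·P⁻¹.
Then M⁹ = P·diag(19683, 512)·P⁻¹ = [[-98415, -1536], [39366, 512]] · [[1, 3], [-2, -5]] = [[-95343, -287565], [38342, 115538]].

20195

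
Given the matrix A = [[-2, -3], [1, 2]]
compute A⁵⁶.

[[1, 0], [0, 1]]

A² = I (check: tr A = 0 and det A = -1), so A⁵⁶ = I since 56 is even.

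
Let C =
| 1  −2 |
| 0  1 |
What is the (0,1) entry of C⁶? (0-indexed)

−12

C = I + N where N = [[0, −2], [0, 0]] is strictly upper-triangular, so N² = 0.
(I + N)⁶ = I + 6·N = [[1, −12], [0, 1]].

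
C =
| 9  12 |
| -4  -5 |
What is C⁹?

[[78729, 118092], [-39364, -59045]]

tr C = 4 and det C = 3, so the characteristic polynomial is λ² − (4)λ + (3) with roots 3 and 1.
Eigenvectors give P = [[-2, 3], [1, -2]] with P⁻¹ = [[-2, -3], [-1, -2]], and C = P·diag(3, 1)·P⁻¹.
Then C⁹ = P·diag(19683, 1)·P⁻¹ = [[-39366, 3], [19683, -2]] · [[-2, -3], [-1, -2]] = [[78729, 118092], [-39364, -59045]].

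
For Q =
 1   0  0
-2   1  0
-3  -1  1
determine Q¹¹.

[[1, 0, 0], [-22, 1, 0], [77, -11, 1]]

Q = I + N where N = [[0, 0, 0], [-2, 0, 0], [-3, -1, 0]] is strictly lower-triangular, so N³ = 0.
(I + N)¹¹ = I + 11·N + 55·N² = [[1, 0, 0], [-22, 1, 0], [77, -11, 1]].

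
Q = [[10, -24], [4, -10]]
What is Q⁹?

[[2560, -6144], [1024, -2560]]

tr Q = 0 and det Q = -4, so the characteristic polynomial is λ² − (0)λ + (-4) with roots -2 and 2.
Eigenvectors give P = [[2, -3], [1, -1]] with P⁻¹ = [[-1, 3], [-1, 2]], and Q = P·diag(-2, 2)·P⁻¹.
Then Q⁹ = P·diag(-512, 512)·P⁻¹ = [[-1024, -1536], [-512, -512]] · [[-1, 3], [-1, 2]] = [[2560, -6144], [1024, -2560]].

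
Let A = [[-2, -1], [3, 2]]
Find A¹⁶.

A² = I (check: tr A = 0 and det A = -1), so A¹⁶ = I since 16 is even.

[[1, 0], [0, 1]]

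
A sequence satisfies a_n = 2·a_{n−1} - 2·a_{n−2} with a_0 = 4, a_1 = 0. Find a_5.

0

With companion matrix M = [[2, -2], [1, 0]], [a_n, a_{n−1}]ᵀ = M·[a_{n−1}, a_{n−2}]ᵀ, so [a_5, a_4]ᵀ = M^4·[a_1, a_0]ᵀ.
M^4 = [[-4, 0], [0, -4]], giving [a_5, a_4]ᵀ = [[0], [-16]].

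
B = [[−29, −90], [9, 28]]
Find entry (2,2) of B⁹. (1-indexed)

tr B = −1 and det B = −2, so the characteristic polynomial is λ² − (−1)λ + (−2) with roots −2 and 1.
Eigenvectors give P = [[10, 3], [−3, −1]] with P⁻¹ = [[1, 3], [−3, −10]], and B = P·diag(−2, 1)·P⁻¹.
Then B⁹ = P·diag(−512, 1)·P⁻¹ = [[−5120, 3], [1536, −1]] · [[1, 3], [−3, −10]] = [[−5129, −15390], [1539, 4618]].

4618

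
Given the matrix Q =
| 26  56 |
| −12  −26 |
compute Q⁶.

[[64, 0], [0, 64]]

tr Q = 0 and det Q = −4, so the characteristic polynomial is λ² − (0)λ + (−4) with roots −2 and 2.
Eigenvectors give P = [[−2, 7], [1, −3]] with P⁻¹ = [[3, 7], [1, 2]], and Q = P·diag(−2, 2)·P⁻¹.
Then Q⁶ = P·diag(64, 64)·P⁻¹ = [[−128, 448], [64, −192]] · [[3, 7], [1, 2]] = [[64, 0], [0, 64]].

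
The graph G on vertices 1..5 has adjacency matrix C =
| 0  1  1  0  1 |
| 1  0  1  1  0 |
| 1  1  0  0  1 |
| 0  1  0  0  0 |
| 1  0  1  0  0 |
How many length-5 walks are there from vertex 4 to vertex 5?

12

The number of length-5 walks from vertex 4 to vertex 5 is entry (4,5) of C⁵, where C is the adjacency matrix.
C² = [[3, 1, 2, 1, 1], [1, 3, 1, 0, 2], [2, 1, 3, 1, 1], [1, 0, 1, 1, 0], [1, 2, 1, 0, 2]]
C³ = [[4, 6, 5, 1, 5], [6, 2, 6, 3, 2], [5, 6, 4, 1, 5], [1, 3, 1, 0, 2], [5, 2, 5, 2, 2]]
C⁴ = [[16, 10, 15, 6, 9], [10, 15, 10, 2, 12], [15, 10, 16, 6, 9], [6, 2, 6, 3, 2], [9, 12, 9, 2, 10]]
C⁵ = [[34, 37, 35, 10, 31], [37, 22, 37, 15, 20], [35, 37, 34, 10, 31], [10, 15, 10, 2, 12], [31, 20, 31, 12, 18]]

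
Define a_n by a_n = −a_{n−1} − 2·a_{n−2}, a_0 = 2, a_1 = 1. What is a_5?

With companion matrix A = [[−1, −2], [1, 0]], [a_n, a_{n−1}]ᵀ = A·[a_{n−1}, a_{n−2}]ᵀ, so [a_5, a_4]ᵀ = A^4·[a_1, a_0]ᵀ.
A^4 = [[−1, −6], [3, 2]], giving [a_5, a_4]ᵀ = [[−13], [7]].

−13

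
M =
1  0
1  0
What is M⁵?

[[1, 0], [1, 0]]

M² = M (a projection; rank 1, trace 1), so M⁵ = M.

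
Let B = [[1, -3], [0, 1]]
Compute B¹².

B = I + N where N = [[0, -3], [0, 0]] is strictly upper-triangular, so N² = 0.
(I + N)¹² = I + 12·N = [[1, -36], [0, 1]].

[[1, -36], [0, 1]]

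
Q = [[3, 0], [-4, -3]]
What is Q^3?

[[27, 0], [-36, -27]]

Q^2 = [[9, 0], [0, 9]]
Q^3 = [[27, 0], [-36, -27]]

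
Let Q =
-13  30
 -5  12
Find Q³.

[[-97, 210], [-35, 78]]

tr Q = -1 and det Q = -6, so the characteristic polynomial is λ² − (-1)λ + (-6) with roots 2 and -3.
Eigenvectors give P = [[2, 3], [1, 1]] with P⁻¹ = [[-1, 3], [1, -2]], and Q = P·diag(2, -3)·P⁻¹.
Then Q³ = P·diag(8, -27)·P⁻¹ = [[16, -81], [8, -27]] · [[-1, 3], [1, -2]] = [[-97, 210], [-35, 78]].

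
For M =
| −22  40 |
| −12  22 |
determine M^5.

[[−352, 640], [−192, 352]]

tr M = 0 and det M = −4, so the characteristic polynomial is λ² − (0)λ + (−4) with roots 2 and −2.
Eigenvectors give P = [[−5, 2], [−3, 1]] with P⁻¹ = [[1, −2], [3, −5]], and M = P·diag(2, −2)·P⁻¹.
Then M^5 = P·diag(32, −32)·P⁻¹ = [[−160, −64], [−96, −32]] · [[1, −2], [3, −5]] = [[−352, 640], [−192, 352]].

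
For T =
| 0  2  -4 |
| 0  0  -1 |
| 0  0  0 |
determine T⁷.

T is strictly triangular, hence nilpotent: T³ = 0, so T⁷ = 0.

[[0, 0, 0], [0, 0, 0], [0, 0, 0]]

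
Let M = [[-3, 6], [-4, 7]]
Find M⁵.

[[-483, 726], [-484, 727]]

tr M = 4 and det M = 3, so the characteristic polynomial is λ² − (4)λ + (3) with roots 3 and 1.
Eigenvectors give P = [[1, 3], [1, 2]] with P⁻¹ = [[-2, 3], [1, -1]], and M = P·diag(3, 1)·P⁻¹.
Then M⁵ = P·diag(243, 1)·P⁻¹ = [[243, 3], [243, 2]] · [[-2, 3], [1, -1]] = [[-483, 726], [-484, 727]].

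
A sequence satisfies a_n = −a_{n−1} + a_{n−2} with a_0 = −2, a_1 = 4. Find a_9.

178

With companion matrix B = [[−1, 1], [1, 0]], [a_n, a_{n−1}]ᵀ = B·[a_{n−1}, a_{n−2}]ᵀ, so [a_9, a_8]ᵀ = B⁸·[a_1, a_0]ᵀ.
B⁸ = [[34, −21], [−21, 13]], giving [a_9, a_8]ᵀ = [[178], [−110]].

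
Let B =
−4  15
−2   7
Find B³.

[[−34, 105], [−14, 43]]

tr B = 3 and det B = 2, so the characteristic polynomial is λ² − (3)λ + (2) with roots 2 and 1.
Eigenvectors give P = [[−5, 3], [−2, 1]] with P⁻¹ = [[1, −3], [2, −5]], and B = P·diag(2, 1)·P⁻¹.
Then B³ = P·diag(8, 1)·P⁻¹ = [[−40, 3], [−16, 1]] · [[1, −3], [2, −5]] = [[−34, 105], [−14, 43]].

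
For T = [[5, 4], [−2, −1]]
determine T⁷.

[[4373, 4372], [−2186, −2185]]

tr T = 4 and det T = 3, so the characteristic polynomial is λ² − (4)λ + (3) with roots 1 and 3.
Eigenvectors give P = [[−1, −2], [1, 1]] with P⁻¹ = [[1, 2], [−1, −1]], and T = P·diag(1, 3)·P⁻¹.
Then T⁷ = P·diag(1, 2187)·P⁻¹ = [[−1, −4374], [1, 2187]] · [[1, 2], [−1, −1]] = [[4373, 4372], [−2186, −2185]].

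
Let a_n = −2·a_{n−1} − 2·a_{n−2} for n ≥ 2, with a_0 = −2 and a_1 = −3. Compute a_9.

−48

With companion matrix Q = [[−2, −2], [1, 0]], [a_n, a_{n−1}]ᵀ = Q·[a_{n−1}, a_{n−2}]ᵀ, so [a_9, a_8]ᵀ = Q⁸·[a_1, a_0]ᵀ.
Q⁸ = [[16, 0], [0, 16]], giving [a_9, a_8]ᵀ = [[−48], [−32]].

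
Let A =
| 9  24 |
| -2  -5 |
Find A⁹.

tr A = 4 and det A = 3, so the characteristic polynomial is λ² − (4)λ + (3) with roots 3 and 1.
Eigenvectors give P = [[4, -3], [-1, 1]] with P⁻¹ = [[1, 3], [1, 4]], and A = P·diag(3, 1)·P⁻¹.
Then A⁹ = P·diag(19683, 1)·P⁻¹ = [[78732, -3], [-19683, 1]] · [[1, 3], [1, 4]] = [[78729, 236184], [-19682, -59045]].

[[78729, 236184], [-19682, -59045]]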